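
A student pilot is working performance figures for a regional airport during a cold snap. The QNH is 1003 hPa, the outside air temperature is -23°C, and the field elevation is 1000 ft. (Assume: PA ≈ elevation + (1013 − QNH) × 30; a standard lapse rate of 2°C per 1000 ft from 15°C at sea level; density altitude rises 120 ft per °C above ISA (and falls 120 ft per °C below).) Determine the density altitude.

-2948 ft

Pressure altitude = 1000 + (1013 − 1003) × 30 = 1000 + (+300) = 1300 ft.
ISA temperature at 1300 ft = 15 − 2 × (1300/1000) = 12.4°C.
ISA deviation = -23 − 12.4 = -35.4°C.
Density altitude = 1300 + 120 × (-35.4) = -2948 ft.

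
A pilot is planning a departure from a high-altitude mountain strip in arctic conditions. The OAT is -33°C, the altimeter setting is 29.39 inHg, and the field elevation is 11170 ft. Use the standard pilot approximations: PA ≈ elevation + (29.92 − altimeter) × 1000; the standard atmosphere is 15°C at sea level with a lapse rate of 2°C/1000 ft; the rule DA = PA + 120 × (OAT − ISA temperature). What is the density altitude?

Pressure altitude = 11170 + (29.92 − 29.39) × 1000 = 11170 + (+530) = 11700 ft.
ISA temperature at 11700 ft = 15 − 2 × (11700/1000) = -8.4°C.
ISA deviation = -33 − (-8.4) = -24.6°C.
Density altitude = 11700 + 120 × (-24.6) = 8748 ft.

8748 ft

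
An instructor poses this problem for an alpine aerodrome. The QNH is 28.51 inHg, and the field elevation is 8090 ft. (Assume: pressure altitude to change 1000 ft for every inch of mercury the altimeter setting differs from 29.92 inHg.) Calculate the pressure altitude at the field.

9500 ft

Pressure correction = (29.92 − 28.51) × 1000 = +1410 ft.
Pressure altitude = 8090 + (+1410) = 9500 ft.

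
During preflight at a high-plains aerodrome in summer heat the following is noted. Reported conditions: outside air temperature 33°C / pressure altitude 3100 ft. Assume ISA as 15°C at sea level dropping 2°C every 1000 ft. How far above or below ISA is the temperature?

ISA+24.2°C

ISA temperature at 3100 ft = 15 − 2 × (3100/1000) = 8.8°C.
Deviation = OAT − ISA = 33 − 8.8 = +24.2°C.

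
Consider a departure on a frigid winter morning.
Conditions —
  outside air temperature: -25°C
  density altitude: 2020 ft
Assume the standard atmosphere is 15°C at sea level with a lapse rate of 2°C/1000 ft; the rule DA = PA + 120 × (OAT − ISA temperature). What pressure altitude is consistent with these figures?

5500 ft

DA = PA + 120 × (OAT − (15 − 2·PA/1000)) = PA + 120·OAT − 1800 + 0.24·PA = 1.24·PA + 120·OAT − 1800.
So 1.24·PA = 2020 − 120 × (-25) + 1800 = 6820.
PA = 6820 / 1.24 = 5500 ft.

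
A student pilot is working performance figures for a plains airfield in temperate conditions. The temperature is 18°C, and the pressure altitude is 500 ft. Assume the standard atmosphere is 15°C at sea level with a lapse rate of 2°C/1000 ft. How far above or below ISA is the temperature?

ISA+4°C

ISA temperature at 500 ft = 15 − 2 × (500/1000) = 14°C.
Deviation = OAT − ISA = 18 − 14 = +4°C.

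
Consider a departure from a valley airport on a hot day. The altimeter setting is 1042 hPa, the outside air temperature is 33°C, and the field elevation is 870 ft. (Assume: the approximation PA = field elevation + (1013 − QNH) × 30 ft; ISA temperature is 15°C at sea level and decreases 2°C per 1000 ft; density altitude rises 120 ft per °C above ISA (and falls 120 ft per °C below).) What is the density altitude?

2160 ft

Pressure altitude = 870 + (1013 − 1042) × 30 = 870 + (-870) = 0 ft.
ISA temperature at 0 ft = 15 − 2 × (0/1000) = 15°C.
ISA deviation = 33 − 15 = +18°C.
Density altitude = 0 + 120 × (18) = 2160 ft.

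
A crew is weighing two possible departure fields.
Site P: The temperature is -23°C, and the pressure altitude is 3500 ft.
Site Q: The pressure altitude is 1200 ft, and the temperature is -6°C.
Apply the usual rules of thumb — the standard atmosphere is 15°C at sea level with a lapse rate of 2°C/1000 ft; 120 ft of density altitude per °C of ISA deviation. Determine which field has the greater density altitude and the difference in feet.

Site P by 812 ft

Site P: ISA temp = 8°C, deviation -31°C, DA = 3500 + 120 × (-31) = -220 ft.
Site Q: ISA temp = 12.6°C, deviation -18.6°C, DA = 1200 + 120 × (-18.6) = -1032 ft.
Site P is higher by -220 − (-1032) = 812 ft.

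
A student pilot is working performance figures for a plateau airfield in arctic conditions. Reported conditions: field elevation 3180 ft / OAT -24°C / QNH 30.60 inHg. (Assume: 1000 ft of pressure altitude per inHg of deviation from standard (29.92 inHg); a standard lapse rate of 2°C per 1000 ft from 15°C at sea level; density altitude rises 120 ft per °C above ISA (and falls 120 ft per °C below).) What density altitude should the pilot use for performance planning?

Pressure altitude = 3180 + (29.92 − 30.60) × 1000 = 3180 + (-680) = 2500 ft.
ISA temperature at 2500 ft = 15 − 2 × (2500/1000) = 10°C.
ISA deviation = -24 − 10 = -34°C.
Density altitude = 2500 + 120 × (-34) = -1580 ft.

-1580 ft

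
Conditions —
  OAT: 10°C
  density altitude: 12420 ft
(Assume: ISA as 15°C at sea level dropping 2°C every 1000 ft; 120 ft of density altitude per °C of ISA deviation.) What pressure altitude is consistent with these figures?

10500 ft

DA = PA + 120 × (OAT − (15 − 2·PA/1000)) = PA + 120·OAT − 1800 + 0.24·PA = 1.24·PA + 120·OAT − 1800.
So 1.24·PA = 12420 − 120 × 10 + 1800 = 13020.
PA = 13020 / 1.24 = 10500 ft.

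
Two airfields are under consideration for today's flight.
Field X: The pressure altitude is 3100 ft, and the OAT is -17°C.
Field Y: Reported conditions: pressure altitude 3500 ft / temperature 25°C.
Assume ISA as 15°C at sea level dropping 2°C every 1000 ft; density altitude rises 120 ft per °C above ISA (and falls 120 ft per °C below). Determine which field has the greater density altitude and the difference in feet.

Field X: ISA temp = 8.8°C, deviation -25.8°C, DA = 3100 + 120 × (-25.8) = 4 ft.
Field Y: ISA temp = 8°C, deviation +17°C, DA = 3500 + 120 × 17 = 5540 ft.
Field Y is higher by 5540 − 4 = 5536 ft.

Field Y by 5536 ft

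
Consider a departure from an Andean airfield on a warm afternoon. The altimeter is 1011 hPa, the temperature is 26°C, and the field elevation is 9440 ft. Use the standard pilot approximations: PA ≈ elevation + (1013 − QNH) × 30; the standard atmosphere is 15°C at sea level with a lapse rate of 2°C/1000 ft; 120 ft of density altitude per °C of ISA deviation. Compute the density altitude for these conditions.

13100 ft

Pressure altitude = 9440 + (1013 − 1011) × 30 = 9440 + (+60) = 9500 ft.
ISA temperature at 9500 ft = 15 − 2 × (9500/1000) = -4°C.
ISA deviation = 26 − (-4) = +30°C.
Density altitude = 9500 + 120 × (30) = 13100 ft.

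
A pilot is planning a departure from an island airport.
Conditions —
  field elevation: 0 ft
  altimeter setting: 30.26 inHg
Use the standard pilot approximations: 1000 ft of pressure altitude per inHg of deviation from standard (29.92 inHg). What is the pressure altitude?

-340 ft

Pressure correction = (29.92 − 30.26) × 1000 = -340 ft.
Pressure altitude = 0 + (-340) = -340 ft.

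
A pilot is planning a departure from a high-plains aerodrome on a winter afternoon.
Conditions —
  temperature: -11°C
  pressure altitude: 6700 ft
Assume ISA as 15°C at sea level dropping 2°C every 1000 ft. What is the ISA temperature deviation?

ISA temperature at 6700 ft = 15 − 2 × (6700/1000) = 1.6°C.
Deviation = OAT − ISA = -11 − 1.6 = -12.6°C.

ISA-12.6°C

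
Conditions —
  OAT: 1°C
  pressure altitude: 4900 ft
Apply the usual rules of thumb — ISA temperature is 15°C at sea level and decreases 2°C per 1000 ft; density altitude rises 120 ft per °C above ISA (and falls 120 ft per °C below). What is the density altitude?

4396 ft

ISA temperature at 4900 ft = 15 − 2 × (4900/1000) = 5.2°C.
ISA deviation = 1 − 5.2 = -4.2°C.
Density altitude = 4900 + 120 × (-4.2) = 4900 + (-504) = 4396 ft.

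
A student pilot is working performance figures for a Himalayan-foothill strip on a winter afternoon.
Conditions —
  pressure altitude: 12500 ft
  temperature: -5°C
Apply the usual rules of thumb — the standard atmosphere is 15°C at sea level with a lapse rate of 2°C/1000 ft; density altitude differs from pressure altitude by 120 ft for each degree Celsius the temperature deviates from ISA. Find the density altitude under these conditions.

13100 ft

ISA temperature at 12500 ft = 15 − 2 × (12500/1000) = -10°C.
ISA deviation = -5 − (-10) = +5°C.
Density altitude = 12500 + 120 × (5) = 12500 + (+600) = 13100 ft.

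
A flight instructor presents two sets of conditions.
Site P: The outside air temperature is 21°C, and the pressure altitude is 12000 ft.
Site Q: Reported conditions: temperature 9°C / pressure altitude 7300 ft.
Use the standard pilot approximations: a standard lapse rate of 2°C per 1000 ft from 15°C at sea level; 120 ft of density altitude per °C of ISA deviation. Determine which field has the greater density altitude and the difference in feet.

Site P: ISA temp = -9°C, deviation +30°C, DA = 12000 + 120 × 30 = 15600 ft.
Site Q: ISA temp = 0.4°C, deviation +8.6°C, DA = 7300 + 120 × 8.6 = 8332 ft.
Site P is higher by 15600 − 8332 = 7268 ft.

Site P by 7268 ft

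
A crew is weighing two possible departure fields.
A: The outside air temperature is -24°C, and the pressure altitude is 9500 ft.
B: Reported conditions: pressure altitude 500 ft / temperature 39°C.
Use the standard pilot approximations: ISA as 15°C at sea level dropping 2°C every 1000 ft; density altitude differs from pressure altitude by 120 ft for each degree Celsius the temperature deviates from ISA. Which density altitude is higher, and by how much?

A by 3600 ft

A: ISA temp = -4°C, deviation -20°C, DA = 9500 + 120 × (-20) = 7100 ft.
B: ISA temp = 14°C, deviation +25°C, DA = 500 + 120 × 25 = 3500 ft.
A is higher by 7100 − 3500 = 3600 ft.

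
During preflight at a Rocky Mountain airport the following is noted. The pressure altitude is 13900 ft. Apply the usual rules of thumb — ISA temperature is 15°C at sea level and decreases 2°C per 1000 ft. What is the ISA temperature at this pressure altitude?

-12.8°C

ISA temperature = 15 − 2 × (13900/1000) = 15 − 27.8 = -12.8°C.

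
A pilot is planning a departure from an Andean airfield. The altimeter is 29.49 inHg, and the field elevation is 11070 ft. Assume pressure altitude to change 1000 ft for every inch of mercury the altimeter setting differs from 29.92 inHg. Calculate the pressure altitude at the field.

Pressure correction = (29.92 − 29.49) × 1000 = +430 ft.
Pressure altitude = 11070 + (+430) = 11500 ft.

11500 ft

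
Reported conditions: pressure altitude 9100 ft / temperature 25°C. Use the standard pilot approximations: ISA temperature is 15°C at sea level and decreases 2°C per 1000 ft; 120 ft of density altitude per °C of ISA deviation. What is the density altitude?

ISA temperature at 9100 ft = 15 − 2 × (9100/1000) = -3.2°C.
ISA deviation = 25 − (-3.2) = +28.2°C.
Density altitude = 9100 + 120 × (28.2) = 9100 + (+3384) = 12484 ft.

12484 ft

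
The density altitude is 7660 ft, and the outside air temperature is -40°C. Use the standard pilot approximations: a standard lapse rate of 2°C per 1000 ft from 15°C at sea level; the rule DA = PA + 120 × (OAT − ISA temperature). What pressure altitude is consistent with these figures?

11500 ft

DA = PA + 120 × (OAT − (15 − 2·PA/1000)) = PA + 120·OAT − 1800 + 0.24·PA = 1.24·PA + 120·OAT − 1800.
So 1.24·PA = 7660 − 120 × (-40) + 1800 = 14260.
PA = 14260 / 1.24 = 11500 ft.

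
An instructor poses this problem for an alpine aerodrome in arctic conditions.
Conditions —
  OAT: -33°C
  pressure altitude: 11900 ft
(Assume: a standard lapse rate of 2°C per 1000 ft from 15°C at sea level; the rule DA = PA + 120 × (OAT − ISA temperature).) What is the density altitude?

8996 ft

ISA temperature at 11900 ft = 15 − 2 × (11900/1000) = -8.8°C.
ISA deviation = -33 − (-8.8) = -24.2°C.
Density altitude = 11900 + 120 × (-24.2) = 11900 + (-2904) = 8996 ft.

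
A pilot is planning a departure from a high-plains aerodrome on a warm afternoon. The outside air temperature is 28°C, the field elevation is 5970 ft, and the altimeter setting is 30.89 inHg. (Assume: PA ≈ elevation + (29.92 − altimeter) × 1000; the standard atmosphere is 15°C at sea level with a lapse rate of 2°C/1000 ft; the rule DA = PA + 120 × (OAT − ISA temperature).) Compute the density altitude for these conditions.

Pressure altitude = 5970 + (29.92 − 30.89) × 1000 = 5970 + (-970) = 5000 ft.
ISA temperature at 5000 ft = 15 − 2 × (5000/1000) = 5°C.
ISA deviation = 28 − 5 = +23°C.
Density altitude = 5000 + 120 × (23) = 7760 ft.

7760 ft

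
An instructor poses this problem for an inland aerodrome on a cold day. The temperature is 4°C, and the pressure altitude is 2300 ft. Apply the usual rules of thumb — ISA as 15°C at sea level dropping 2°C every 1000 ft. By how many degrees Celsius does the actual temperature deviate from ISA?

ISA temperature at 2300 ft = 15 − 2 × (2300/1000) = 10.4°C.
Deviation = OAT − ISA = 4 − 10.4 = -6.4°C.

ISA-6.4°C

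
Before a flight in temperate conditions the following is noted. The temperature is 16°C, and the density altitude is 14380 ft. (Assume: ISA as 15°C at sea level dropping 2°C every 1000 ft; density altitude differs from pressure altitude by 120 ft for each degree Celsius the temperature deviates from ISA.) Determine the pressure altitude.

DA = PA + 120 × (OAT − (15 − 2·PA/1000)) = PA + 120·OAT − 1800 + 0.24·PA = 1.24·PA + 120·OAT − 1800.
So 1.24·PA = 14380 − 120 × 16 + 1800 = 14260.
PA = 14260 / 1.24 = 11500 ft.

11500 ft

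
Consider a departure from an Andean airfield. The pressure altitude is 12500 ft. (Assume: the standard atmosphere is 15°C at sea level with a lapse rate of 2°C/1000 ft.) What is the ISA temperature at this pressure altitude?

-10°C

ISA temperature = 15 − 2 × (12500/1000) = 15 − 25 = -10°C.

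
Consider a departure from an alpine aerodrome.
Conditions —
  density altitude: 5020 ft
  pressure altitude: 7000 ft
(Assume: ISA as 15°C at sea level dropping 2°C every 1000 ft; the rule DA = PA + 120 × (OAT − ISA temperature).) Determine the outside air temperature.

-15.5°C

Density altitude − pressure altitude = 5020 − 7000 = -1980 ft.
At 120 ft/°C that is an ISA deviation of -1980/120 = -16.5°C.
ISA temperature at 7000 ft = 15 − 2 × (7000/1000) = 1°C.
OAT = ISA + deviation = 1 + (-16.5) = -15.5°C.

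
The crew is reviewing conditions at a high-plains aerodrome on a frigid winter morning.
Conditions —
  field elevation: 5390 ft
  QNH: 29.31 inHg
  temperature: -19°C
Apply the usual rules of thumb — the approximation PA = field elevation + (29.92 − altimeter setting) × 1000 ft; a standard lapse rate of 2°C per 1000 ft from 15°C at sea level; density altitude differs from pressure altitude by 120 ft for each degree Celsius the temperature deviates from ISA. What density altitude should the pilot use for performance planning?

3360 ft

Pressure altitude = 5390 + (29.92 − 29.31) × 1000 = 5390 + (+610) = 6000 ft.
ISA temperature at 6000 ft = 15 − 2 × (6000/1000) = 3°C.
ISA deviation = -19 − 3 = -22°C.
Density altitude = 6000 + 120 × (-22) = 3360 ft.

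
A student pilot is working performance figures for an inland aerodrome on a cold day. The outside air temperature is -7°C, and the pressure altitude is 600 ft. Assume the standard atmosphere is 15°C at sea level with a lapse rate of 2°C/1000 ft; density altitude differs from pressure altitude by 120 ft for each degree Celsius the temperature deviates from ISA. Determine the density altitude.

ISA temperature at 600 ft = 15 − 2 × (600/1000) = 13.8°C.
ISA deviation = -7 − 13.8 = -20.8°C.
Density altitude = 600 + 120 × (-20.8) = 600 + (-2496) = -1896 ft.

-1896 ft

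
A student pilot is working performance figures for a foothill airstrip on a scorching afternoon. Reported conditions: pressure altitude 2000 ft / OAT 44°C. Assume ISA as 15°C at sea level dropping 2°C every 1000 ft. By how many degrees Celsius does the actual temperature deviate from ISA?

ISA+33°C

ISA temperature at 2000 ft = 15 − 2 × (2000/1000) = 11°C.
Deviation = OAT − ISA = 44 − 11 = +33°C.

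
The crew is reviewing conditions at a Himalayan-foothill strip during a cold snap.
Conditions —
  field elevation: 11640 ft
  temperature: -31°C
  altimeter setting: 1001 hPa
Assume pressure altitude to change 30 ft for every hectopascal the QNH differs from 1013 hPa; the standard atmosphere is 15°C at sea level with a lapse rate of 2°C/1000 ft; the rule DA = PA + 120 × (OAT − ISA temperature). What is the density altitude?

9360 ft

Pressure altitude = 11640 + (1013 − 1001) × 30 = 11640 + (+360) = 12000 ft.
ISA temperature at 12000 ft = 15 − 2 × (12000/1000) = -9°C.
ISA deviation = -31 − (-9) = -22°C.
Density altitude = 12000 + 120 × (-22) = 9360 ft.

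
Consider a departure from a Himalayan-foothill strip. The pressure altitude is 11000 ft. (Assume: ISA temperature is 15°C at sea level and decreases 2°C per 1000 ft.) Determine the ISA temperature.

ISA temperature = 15 − 2 × (11000/1000) = 15 − 22 = -7°C.

-7°C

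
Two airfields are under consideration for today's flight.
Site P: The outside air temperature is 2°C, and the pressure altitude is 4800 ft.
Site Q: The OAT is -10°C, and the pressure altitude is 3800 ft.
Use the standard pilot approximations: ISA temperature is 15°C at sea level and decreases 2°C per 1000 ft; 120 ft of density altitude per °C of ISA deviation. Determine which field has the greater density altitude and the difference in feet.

Site P: ISA temp = 5.4°C, deviation -3.4°C, DA = 4800 + 120 × (-3.4) = 4392 ft.
Site Q: ISA temp = 7.4°C, deviation -17.4°C, DA = 3800 + 120 × (-17.4) = 1712 ft.
Site P is higher by 4392 − 1712 = 2680 ft.

Site P by 2680 ft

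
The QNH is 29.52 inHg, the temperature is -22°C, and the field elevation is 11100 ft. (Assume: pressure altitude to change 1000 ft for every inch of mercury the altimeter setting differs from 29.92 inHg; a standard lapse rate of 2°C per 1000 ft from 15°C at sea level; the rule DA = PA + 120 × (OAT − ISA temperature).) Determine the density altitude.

9820 ft

Pressure altitude = 11100 + (29.92 − 29.52) × 1000 = 11100 + (+400) = 11500 ft.
ISA temperature at 11500 ft = 15 − 2 × (11500/1000) = -8°C.
ISA deviation = -22 − (-8) = -14°C.
Density altitude = 11500 + 120 × (-14) = 9820 ft.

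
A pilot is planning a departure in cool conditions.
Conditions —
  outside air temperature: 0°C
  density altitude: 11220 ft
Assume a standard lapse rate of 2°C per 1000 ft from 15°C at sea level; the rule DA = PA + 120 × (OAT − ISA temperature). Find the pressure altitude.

10500 ft

DA = PA + 120 × (OAT − (15 − 2·PA/1000)) = PA + 120·OAT − 1800 + 0.24·PA = 1.24·PA + 120·OAT − 1800.
So 1.24·PA = 11220 − 120 × 0 + 1800 = 13020.
PA = 13020 / 1.24 = 10500 ft.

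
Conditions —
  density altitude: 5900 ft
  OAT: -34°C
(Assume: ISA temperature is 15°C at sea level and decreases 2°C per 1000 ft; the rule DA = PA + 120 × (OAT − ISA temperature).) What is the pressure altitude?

DA = PA + 120 × (OAT − (15 − 2·PA/1000)) = PA + 120·OAT − 1800 + 0.24·PA = 1.24·PA + 120·OAT − 1800.
So 1.24·PA = 5900 − 120 × (-34) + 1800 = 11780.
PA = 11780 / 1.24 = 9500 ft.

9500 ft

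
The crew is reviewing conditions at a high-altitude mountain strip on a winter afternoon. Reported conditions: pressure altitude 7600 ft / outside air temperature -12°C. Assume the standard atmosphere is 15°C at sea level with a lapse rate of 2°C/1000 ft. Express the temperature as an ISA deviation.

ISA-11.8°C

ISA temperature at 7600 ft = 15 − 2 × (7600/1000) = -0.2°C.
Deviation = OAT − ISA = -12 − (-0.2) = -11.8°C.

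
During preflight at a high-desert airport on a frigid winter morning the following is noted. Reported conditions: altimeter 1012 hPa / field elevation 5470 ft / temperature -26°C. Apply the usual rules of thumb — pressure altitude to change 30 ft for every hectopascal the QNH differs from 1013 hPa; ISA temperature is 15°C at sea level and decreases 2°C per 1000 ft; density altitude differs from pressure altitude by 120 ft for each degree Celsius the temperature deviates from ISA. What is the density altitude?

Pressure altitude = 5470 + (1013 − 1012) × 30 = 5470 + (+30) = 5500 ft.
ISA temperature at 5500 ft = 15 − 2 × (5500/1000) = 4°C.
ISA deviation = -26 − 4 = -30°C.
Density altitude = 5500 + 120 × (-30) = 1900 ft.

1900 ft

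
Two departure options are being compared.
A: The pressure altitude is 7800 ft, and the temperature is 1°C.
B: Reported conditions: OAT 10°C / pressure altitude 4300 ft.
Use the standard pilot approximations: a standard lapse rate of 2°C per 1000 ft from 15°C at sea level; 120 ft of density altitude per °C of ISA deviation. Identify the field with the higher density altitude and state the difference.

A by 3260 ft

A: ISA temp = -0.6°C, deviation +1.6°C, DA = 7800 + 120 × 1.6 = 7992 ft.
B: ISA temp = 6.4°C, deviation +3.6°C, DA = 4300 + 120 × 3.6 = 4732 ft.
A is higher by 7992 − 4732 = 3260 ft.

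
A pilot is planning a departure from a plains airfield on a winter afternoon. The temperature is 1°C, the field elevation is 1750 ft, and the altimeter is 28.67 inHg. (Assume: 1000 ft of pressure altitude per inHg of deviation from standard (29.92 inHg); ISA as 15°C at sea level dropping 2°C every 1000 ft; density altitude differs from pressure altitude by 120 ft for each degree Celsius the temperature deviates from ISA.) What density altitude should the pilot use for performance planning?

Pressure altitude = 1750 + (29.92 − 28.67) × 1000 = 1750 + (+1250) = 3000 ft.
ISA temperature at 3000 ft = 15 − 2 × (3000/1000) = 9°C.
ISA deviation = 1 − 9 = -8°C.
Density altitude = 3000 + 120 × (-8) = 2040 ft.

2040 ft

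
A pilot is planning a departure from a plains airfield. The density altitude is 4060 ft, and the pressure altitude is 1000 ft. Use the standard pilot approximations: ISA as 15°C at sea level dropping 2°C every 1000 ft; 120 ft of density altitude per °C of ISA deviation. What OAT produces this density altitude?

Density altitude − pressure altitude = 4060 − 1000 = +3060 ft.
At 120 ft/°C that is an ISA deviation of 3060/120 = +25.5°C.
ISA temperature at 1000 ft = 15 − 2 × (1000/1000) = 13°C.
OAT = ISA + deviation = 13 + (+25.5) = 38.5°C.

38.5°C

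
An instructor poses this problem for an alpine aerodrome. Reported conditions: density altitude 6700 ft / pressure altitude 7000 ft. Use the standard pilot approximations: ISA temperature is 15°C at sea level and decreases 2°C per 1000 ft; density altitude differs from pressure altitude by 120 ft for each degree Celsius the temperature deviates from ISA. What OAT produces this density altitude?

Density altitude − pressure altitude = 6700 − 7000 = -300 ft.
At 120 ft/°C that is an ISA deviation of -300/120 = -2.5°C.
ISA temperature at 7000 ft = 15 − 2 × (7000/1000) = 1°C.
OAT = ISA + deviation = 1 + (-2.5) = -1.5°C.

-1.5°C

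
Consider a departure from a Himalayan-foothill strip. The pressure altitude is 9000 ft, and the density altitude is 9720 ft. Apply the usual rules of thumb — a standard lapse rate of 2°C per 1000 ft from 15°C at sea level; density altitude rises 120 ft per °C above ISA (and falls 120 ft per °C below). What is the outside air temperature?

3°C

Density altitude − pressure altitude = 9720 − 9000 = +720 ft.
At 120 ft/°C that is an ISA deviation of 720/120 = +6°C.
ISA temperature at 9000 ft = 15 − 2 × (9000/1000) = -3°C.
OAT = ISA + deviation = -3 + (+6) = 3°C.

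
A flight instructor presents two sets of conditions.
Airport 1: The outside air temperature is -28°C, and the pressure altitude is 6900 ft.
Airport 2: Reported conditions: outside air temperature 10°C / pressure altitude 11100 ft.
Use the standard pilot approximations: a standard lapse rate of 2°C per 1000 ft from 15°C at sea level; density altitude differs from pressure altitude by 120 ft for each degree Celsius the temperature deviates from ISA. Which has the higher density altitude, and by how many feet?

Airport 1: ISA temp = 1.2°C, deviation -29.2°C, DA = 6900 + 120 × (-29.2) = 3396 ft.
Airport 2: ISA temp = -7.2°C, deviation +17.2°C, DA = 11100 + 120 × 17.2 = 13164 ft.
Airport 2 is higher by 13164 − 3396 = 9768 ft.

Airport 2 by 9768 ft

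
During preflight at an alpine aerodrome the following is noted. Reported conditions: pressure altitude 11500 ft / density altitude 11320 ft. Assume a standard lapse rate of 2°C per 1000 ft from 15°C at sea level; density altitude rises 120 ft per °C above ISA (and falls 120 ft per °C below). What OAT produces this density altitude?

Density altitude − pressure altitude = 11320 − 11500 = -180 ft.
At 120 ft/°C that is an ISA deviation of -180/120 = -1.5°C.
ISA temperature at 11500 ft = 15 − 2 × (11500/1000) = -8°C.
OAT = ISA + deviation = -8 + (-1.5) = -9.5°C.

-9.5°C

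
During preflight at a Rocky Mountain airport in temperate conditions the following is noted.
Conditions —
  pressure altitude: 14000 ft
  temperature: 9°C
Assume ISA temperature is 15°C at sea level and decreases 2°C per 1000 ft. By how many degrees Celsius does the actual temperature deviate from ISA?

ISA temperature at 14000 ft = 15 − 2 × (14000/1000) = -13°C.
Deviation = OAT − ISA = 9 − (-13) = +22°C.

ISA+22°C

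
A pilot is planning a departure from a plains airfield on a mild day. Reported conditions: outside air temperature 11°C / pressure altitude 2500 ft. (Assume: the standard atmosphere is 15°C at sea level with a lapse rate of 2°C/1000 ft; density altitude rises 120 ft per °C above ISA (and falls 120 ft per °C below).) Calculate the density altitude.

ISA temperature at 2500 ft = 15 − 2 × (2500/1000) = 10°C.
ISA deviation = 11 − 10 = +1°C.
Density altitude = 2500 + 120 × (1) = 2500 + (+120) = 2620 ft.

2620 ft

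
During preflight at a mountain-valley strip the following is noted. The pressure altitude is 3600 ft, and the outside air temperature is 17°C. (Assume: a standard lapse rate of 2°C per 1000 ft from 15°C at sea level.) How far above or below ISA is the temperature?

ISA temperature at 3600 ft = 15 − 2 × (3600/1000) = 7.8°C.
Deviation = OAT − ISA = 17 − 7.8 = +9.2°C.

ISA+9.2°C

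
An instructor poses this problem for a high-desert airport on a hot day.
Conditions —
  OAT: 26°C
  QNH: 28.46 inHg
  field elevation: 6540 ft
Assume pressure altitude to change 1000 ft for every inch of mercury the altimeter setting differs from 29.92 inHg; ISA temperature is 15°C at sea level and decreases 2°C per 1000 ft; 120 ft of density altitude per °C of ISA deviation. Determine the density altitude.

11240 ft

Pressure altitude = 6540 + (29.92 − 28.46) × 1000 = 6540 + (+1460) = 8000 ft.
ISA temperature at 8000 ft = 15 − 2 × (8000/1000) = -1°C.
ISA deviation = 26 − (-1) = +27°C.
Density altitude = 8000 + 120 × (27) = 11240 ft.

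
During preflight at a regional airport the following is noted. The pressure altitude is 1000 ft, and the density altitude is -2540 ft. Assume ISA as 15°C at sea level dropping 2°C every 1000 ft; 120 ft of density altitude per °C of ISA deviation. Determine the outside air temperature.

Density altitude − pressure altitude = -2540 − 1000 = -3540 ft.
At 120 ft/°C that is an ISA deviation of -3540/120 = -29.5°C.
ISA temperature at 1000 ft = 15 − 2 × (1000/1000) = 13°C.
OAT = ISA + deviation = 13 + (-29.5) = -16.5°C.

-16.5°C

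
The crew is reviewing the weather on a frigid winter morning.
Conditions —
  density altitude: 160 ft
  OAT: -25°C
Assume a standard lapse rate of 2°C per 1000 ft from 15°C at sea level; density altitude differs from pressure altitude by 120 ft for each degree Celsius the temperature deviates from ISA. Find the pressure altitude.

DA = PA + 120 × (OAT − (15 − 2·PA/1000)) = PA + 120·OAT − 1800 + 0.24·PA = 1.24·PA + 120·OAT − 1800.
So 1.24·PA = 160 − 120 × (-25) + 1800 = 4960.
PA = 4960 / 1.24 = 4000 ft.

4000 ft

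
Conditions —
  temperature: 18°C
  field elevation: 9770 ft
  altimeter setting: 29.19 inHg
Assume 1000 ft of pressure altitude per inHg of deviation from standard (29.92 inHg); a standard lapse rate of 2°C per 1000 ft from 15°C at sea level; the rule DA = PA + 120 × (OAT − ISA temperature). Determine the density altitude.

Pressure altitude = 9770 + (29.92 − 29.19) × 1000 = 9770 + (+730) = 10500 ft.
ISA temperature at 10500 ft = 15 − 2 × (10500/1000) = -6°C.
ISA deviation = 18 − (-6) = +24°C.
Density altitude = 10500 + 120 × (24) = 13380 ft.

13380 ft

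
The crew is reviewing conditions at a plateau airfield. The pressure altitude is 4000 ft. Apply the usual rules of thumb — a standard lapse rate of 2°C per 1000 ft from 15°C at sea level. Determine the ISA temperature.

ISA temperature = 15 − 2 × (4000/1000) = 15 − 8 = 7°C.

7°C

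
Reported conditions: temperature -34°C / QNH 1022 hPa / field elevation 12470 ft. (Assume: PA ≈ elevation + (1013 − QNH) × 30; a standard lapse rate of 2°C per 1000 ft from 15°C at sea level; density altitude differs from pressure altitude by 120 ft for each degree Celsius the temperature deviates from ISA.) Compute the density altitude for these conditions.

Pressure altitude = 12470 + (1013 − 1022) × 30 = 12470 + (-270) = 12200 ft.
ISA temperature at 12200 ft = 15 − 2 × (12200/1000) = -9.4°C.
ISA deviation = -34 − (-9.4) = -24.6°C.
Density altitude = 12200 + 120 × (-24.6) = 9248 ft.

9248 ft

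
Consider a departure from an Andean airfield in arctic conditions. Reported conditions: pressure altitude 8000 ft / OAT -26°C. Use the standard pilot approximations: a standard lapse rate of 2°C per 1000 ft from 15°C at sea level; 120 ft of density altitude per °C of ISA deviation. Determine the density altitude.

5000 ft

ISA temperature at 8000 ft = 15 − 2 × (8000/1000) = -1°C.
ISA deviation = -26 − (-1) = -25°C.
Density altitude = 8000 + 120 × (-25) = 8000 + (-3000) = 5000 ft.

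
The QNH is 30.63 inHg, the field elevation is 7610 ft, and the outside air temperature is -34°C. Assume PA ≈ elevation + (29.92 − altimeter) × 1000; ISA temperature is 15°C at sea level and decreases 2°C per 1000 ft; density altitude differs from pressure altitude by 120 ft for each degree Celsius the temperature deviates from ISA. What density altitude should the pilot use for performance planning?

2676 ft

Pressure altitude = 7610 + (29.92 − 30.63) × 1000 = 7610 + (-710) = 6900 ft.
ISA temperature at 6900 ft = 15 − 2 × (6900/1000) = 1.2°C.
ISA deviation = -34 − 1.2 = -35.2°C.
Density altitude = 6900 + 120 × (-35.2) = 2676 ft.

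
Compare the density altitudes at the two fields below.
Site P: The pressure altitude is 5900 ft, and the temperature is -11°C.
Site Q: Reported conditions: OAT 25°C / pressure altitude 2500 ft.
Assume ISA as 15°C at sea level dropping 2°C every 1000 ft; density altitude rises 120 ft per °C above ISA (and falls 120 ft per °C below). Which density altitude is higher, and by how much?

Site Q by 104 ft

Site P: ISA temp = 3.2°C, deviation -14.2°C, DA = 5900 + 120 × (-14.2) = 4196 ft.
Site Q: ISA temp = 10°C, deviation +15°C, DA = 2500 + 120 × 15 = 4300 ft.
Site Q is higher by 4300 − 4196 = 104 ft.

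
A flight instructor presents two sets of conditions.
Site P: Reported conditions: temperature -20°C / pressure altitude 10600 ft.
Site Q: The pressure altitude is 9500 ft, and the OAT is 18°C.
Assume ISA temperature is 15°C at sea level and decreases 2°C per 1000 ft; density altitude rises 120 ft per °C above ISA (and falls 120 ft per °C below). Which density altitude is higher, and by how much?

Site Q by 3196 ft

Site P: ISA temp = -6.2°C, deviation -13.8°C, DA = 10600 + 120 × (-13.8) = 8944 ft.
Site Q: ISA temp = -4°C, deviation +22°C, DA = 9500 + 120 × 22 = 12140 ft.
Site Q is higher by 12140 − 8944 = 3196 ft.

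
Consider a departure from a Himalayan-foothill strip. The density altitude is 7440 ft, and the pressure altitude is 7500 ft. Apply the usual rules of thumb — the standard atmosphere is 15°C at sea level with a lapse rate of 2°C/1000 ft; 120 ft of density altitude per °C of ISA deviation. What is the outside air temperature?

-0.5°C

Density altitude − pressure altitude = 7440 − 7500 = -60 ft.
At 120 ft/°C that is an ISA deviation of -60/120 = -0.5°C.
ISA temperature at 7500 ft = 15 − 2 × (7500/1000) = 0°C.
OAT = ISA + deviation = 0 + (-0.5) = -0.5°C.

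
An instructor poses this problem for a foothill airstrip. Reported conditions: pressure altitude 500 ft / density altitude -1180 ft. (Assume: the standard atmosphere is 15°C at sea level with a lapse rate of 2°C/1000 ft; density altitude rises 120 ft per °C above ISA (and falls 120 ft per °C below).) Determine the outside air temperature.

0°C

Density altitude − pressure altitude = -1180 − 500 = -1680 ft.
At 120 ft/°C that is an ISA deviation of -1680/120 = -14°C.
ISA temperature at 500 ft = 15 − 2 × (500/1000) = 14°C.
OAT = ISA + deviation = 14 + (-14) = 0°C.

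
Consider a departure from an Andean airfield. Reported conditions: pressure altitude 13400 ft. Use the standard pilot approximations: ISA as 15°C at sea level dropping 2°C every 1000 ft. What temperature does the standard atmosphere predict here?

ISA temperature = 15 − 2 × (13400/1000) = 15 − 26.8 = -11.8°C.

-11.8°C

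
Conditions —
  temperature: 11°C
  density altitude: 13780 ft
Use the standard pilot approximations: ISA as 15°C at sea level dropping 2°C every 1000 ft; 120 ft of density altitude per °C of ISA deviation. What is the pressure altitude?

DA = PA + 120 × (OAT − (15 − 2·PA/1000)) = PA + 120·OAT − 1800 + 0.24·PA = 1.24·PA + 120·OAT − 1800.
So 1.24·PA = 13780 − 120 × 11 + 1800 = 14260.
PA = 14260 / 1.24 = 11500 ft.

11500 ft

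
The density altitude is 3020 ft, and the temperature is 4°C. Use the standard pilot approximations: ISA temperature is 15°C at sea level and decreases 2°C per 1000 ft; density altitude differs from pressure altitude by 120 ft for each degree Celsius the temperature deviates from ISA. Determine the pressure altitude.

DA = PA + 120 × (OAT − (15 − 2·PA/1000)) = PA + 120·OAT − 1800 + 0.24·PA = 1.24·PA + 120·OAT − 1800.
So 1.24·PA = 3020 − 120 × 4 + 1800 = 4340.
PA = 4340 / 1.24 = 3500 ft.

3500 ft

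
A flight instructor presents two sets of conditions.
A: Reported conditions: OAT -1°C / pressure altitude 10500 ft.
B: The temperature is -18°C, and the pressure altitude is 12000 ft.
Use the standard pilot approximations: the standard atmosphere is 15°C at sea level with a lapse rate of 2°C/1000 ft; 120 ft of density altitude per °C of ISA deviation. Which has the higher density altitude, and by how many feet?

A by 180 ft

A: ISA temp = -6°C, deviation +5°C, DA = 10500 + 120 × 5 = 11100 ft.
B: ISA temp = -9°C, deviation -9°C, DA = 12000 + 120 × (-9) = 10920 ft.
A is higher by 11100 − 10920 = 180 ft.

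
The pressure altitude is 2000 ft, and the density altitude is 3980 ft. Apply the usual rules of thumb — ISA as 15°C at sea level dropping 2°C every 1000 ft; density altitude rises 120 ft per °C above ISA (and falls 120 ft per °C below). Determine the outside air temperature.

27.5°C

Density altitude − pressure altitude = 3980 − 2000 = +1980 ft.
At 120 ft/°C that is an ISA deviation of 1980/120 = +16.5°C.
ISA temperature at 2000 ft = 15 − 2 × (2000/1000) = 11°C.
OAT = ISA + deviation = 11 + (+16.5) = 27.5°C.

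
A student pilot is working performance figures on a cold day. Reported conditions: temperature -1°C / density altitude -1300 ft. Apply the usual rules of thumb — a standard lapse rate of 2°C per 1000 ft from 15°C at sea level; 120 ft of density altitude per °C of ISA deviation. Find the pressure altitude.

DA = PA + 120 × (OAT − (15 − 2·PA/1000)) = PA + 120·OAT − 1800 + 0.24·PA = 1.24·PA + 120·OAT − 1800.
So 1.24·PA = -1300 − 120 × (-1) + 1800 = 620.
PA = 620 / 1.24 = 500 ft.

500 ft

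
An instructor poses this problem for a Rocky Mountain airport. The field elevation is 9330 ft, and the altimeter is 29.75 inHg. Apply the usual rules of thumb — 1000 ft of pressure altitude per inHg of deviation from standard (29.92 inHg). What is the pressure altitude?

Pressure correction = (29.92 − 29.75) × 1000 = +170 ft.
Pressure altitude = 9330 + (+170) = 9500 ft.

9500 ft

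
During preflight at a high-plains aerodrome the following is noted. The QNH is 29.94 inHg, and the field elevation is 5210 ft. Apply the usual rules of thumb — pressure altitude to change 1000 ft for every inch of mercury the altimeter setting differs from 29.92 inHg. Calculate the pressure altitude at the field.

5190 ft

Pressure correction = (29.92 − 29.94) × 1000 = -20 ft.
Pressure altitude = 5210 + (-20) = 5190 ft.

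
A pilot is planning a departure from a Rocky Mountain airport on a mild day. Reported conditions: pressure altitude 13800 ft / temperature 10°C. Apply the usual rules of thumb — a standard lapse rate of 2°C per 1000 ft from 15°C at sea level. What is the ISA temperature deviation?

ISA temperature at 13800 ft = 15 − 2 × (13800/1000) = -12.6°C.
Deviation = OAT − ISA = 10 − (-12.6) = +22.6°C.

ISA+22.6°C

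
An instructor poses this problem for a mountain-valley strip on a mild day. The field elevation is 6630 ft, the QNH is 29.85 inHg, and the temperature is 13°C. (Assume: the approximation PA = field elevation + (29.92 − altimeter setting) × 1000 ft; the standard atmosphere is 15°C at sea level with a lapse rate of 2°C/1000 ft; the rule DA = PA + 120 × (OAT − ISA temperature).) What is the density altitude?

8068 ft

Pressure altitude = 6630 + (29.92 − 29.85) × 1000 = 6630 + (+70) = 6700 ft.
ISA temperature at 6700 ft = 15 − 2 × (6700/1000) = 1.6°C.
ISA deviation = 13 − 1.6 = +11.4°C.
Density altitude = 6700 + 120 × (11.4) = 8068 ft.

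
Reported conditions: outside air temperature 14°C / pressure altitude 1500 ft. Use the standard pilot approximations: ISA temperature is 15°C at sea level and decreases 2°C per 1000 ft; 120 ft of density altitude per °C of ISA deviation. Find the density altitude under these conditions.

ISA temperature at 1500 ft = 15 − 2 × (1500/1000) = 12°C.
ISA deviation = 14 − 12 = +2°C.
Density altitude = 1500 + 120 × (2) = 1500 + (+240) = 1740 ft.

1740 ft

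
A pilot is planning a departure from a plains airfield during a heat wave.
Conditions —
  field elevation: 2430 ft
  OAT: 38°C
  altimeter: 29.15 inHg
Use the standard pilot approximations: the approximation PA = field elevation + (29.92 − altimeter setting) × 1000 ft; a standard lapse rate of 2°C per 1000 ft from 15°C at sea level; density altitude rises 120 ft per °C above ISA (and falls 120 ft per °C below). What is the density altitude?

Pressure altitude = 2430 + (29.92 − 29.15) × 1000 = 2430 + (+770) = 3200 ft.
ISA temperature at 3200 ft = 15 − 2 × (3200/1000) = 8.6°C.
ISA deviation = 38 − 8.6 = +29.4°C.
Density altitude = 3200 + 120 × (29.4) = 6728 ft.

6728 ft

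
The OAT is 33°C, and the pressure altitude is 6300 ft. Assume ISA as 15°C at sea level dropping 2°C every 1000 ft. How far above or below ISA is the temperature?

ISA+30.6°C

ISA temperature at 6300 ft = 15 − 2 × (6300/1000) = 2.4°C.
Deviation = OAT − ISA = 33 − 2.4 = +30.6°C.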